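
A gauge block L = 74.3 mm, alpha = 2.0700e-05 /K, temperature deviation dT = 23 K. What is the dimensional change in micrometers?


dL = L * alpha * dT
= 74.3 * 2.0700e-05 * 23
= 0.0353742 mm
dL_um = 0.0353742 * 1000 = 35.3742 um

35.3742


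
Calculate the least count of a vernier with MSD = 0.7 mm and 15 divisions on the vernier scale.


LC = MSD / n_div
= 0.7 / 15
= 0.0467

0.0467


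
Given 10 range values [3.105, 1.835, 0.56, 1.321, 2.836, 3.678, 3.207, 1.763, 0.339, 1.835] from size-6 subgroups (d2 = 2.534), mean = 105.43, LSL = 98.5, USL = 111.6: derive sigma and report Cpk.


R_bar = (3.105 + 1.835 + 0.56 + 1.321 + 2.836 + 3.678 + 3.207 + 1.763 + 0.339 + 1.835) / 10 = 2.0479
sigma = R_bar / d2 = 2.0479 / 2.534 = 0.8081689
Cp = (USL - LSL)/(6*sigma) = (111.6 - 98.5)/(6*0.8081689) = 2.7016
Cpu = (111.6 - 105.43)/(3*0.8081689) = 2.5448
Cpl = (105.43 - 98.5)/(3*0.8081689) = 2.8583
Cpk = min(Cpu, Cpl) = 2.5448

2.5448


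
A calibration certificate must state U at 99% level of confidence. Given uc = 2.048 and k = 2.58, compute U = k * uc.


U = k * uc
U = 2.58 * 2.048
U = 5.2838

5.2838


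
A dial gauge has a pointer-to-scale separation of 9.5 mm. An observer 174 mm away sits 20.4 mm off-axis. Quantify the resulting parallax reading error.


error = h * offset / d
= 9.5 * 20.4 / 174
= 1.1138

1.1138


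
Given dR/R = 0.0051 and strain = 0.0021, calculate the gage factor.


GF = (dR/R) / epsilon
= 0.0051 / 0.0021
= 2.4286

2.4286


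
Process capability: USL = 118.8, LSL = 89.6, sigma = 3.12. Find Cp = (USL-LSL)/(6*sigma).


Cp = (USL - LSL) / (6 * sigma)
= (118.8 - 89.6) / (6 * 3.12)
= 29.2000 / 18.7200
= 1.5598

1.5598


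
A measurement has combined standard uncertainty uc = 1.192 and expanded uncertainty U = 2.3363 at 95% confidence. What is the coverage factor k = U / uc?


k = U / uc
k = 2.3363 / 1.192
k = 1.96

1.96


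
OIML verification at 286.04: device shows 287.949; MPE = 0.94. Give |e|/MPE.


e = indication - reference = 287.949 - 286.04 = 1.9090
|e| = 1.9090
ratio = |e| / MPE = 1.9090 / 0.94
ratio = 2.0309

2.0309


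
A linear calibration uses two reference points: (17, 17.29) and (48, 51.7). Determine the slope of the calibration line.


slope = (y2 - y1) / (x2 - x1)
= (51.7 - 17.29) / (48 - 17)
= 34.4100 / 31
= 1.1100

1.1100


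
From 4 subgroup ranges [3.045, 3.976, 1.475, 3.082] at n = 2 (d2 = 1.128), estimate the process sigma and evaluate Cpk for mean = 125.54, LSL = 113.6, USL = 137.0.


R_bar = (3.045 + 3.976 + 1.475 + 3.082) / 4 = 2.8945
sigma = R_bar / d2 = 2.8945 / 1.128 = 2.5660461
Cp = (USL - LSL)/(6*sigma) = (137.0 - 113.6)/(6*2.5660461) = 1.5198
Cpu = (137.0 - 125.54)/(3*2.5660461) = 1.4887
Cpl = (125.54 - 113.6)/(3*2.5660461) = 1.5510
Cpk = min(Cpu, Cpl) = 1.4887

1.4887


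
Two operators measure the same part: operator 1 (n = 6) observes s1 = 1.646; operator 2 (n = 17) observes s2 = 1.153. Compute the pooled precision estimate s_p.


s_p = sqrt(((n1-1)*s1^2 + (n2-1)*s2^2) / (n1+n2-2))
numerator = (6-1)*1.646^2 + (17-1)*1.153^2 = 13.54658 + 21.270544 = 34.817124
denominator = 6 + 17 - 2 = 21
s_p^2 = 34.817124 / 21 = 1.6579583
s_p = sqrt(1.6579583) = 1.2876

1.2876


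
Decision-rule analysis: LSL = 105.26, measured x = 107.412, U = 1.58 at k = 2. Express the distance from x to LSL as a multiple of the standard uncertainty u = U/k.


u = U / k = 1.58 / 2 = 0.79
margin = |LSL - x| = |105.26 - 107.412| = 2.152
z = margin / u = 2.152 / 0.79
z = 2.7241

2.7241


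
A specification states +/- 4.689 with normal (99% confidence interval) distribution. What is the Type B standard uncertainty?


u_B = half_width / 2.576
u_B = 4.689 / 2.576
u_B = 1.8203

1.8203


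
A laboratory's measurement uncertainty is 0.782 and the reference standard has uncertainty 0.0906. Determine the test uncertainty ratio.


TUR = u_lab / u_ref
= 0.782 / 0.0906
= 8.6313

8.6313


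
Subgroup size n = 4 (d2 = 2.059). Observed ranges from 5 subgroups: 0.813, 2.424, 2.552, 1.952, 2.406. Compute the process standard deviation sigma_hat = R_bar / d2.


R_bar = (0.813 + 2.424 + 2.552 + 1.952 + 2.406) / 5
R_bar = 10.147 / 5 = 2.0294
sigma_hat = R_bar / d2 = 2.0294 / 2.059 = 0.9856

0.9856


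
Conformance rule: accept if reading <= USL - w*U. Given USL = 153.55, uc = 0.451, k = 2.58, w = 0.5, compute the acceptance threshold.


U = k * uc = 2.58 * 0.451 = 1.16358
guard band g = w * U = 0.5 * 1.16358 = 0.58179
AL = USL - g = 153.55 - 0.58179
AL = 152.9682

152.9682


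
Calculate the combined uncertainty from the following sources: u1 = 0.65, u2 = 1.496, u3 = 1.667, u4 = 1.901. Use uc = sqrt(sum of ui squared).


uc = sqrt(0.65^2 + 1.496^2 + 1.667^2 + 1.901^2)
uc = sqrt(9.053206)
uc = 3.0089

3.0089


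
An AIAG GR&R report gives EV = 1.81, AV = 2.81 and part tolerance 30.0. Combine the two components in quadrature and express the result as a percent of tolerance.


GRR = sqrt(EV^2 + AV^2) = sqrt(1.81^2 + 2.81^2) = 3.3424841
%GRR = GRR / tol * 100 = 3.3424841 / 30.0 * 100
%GRR = 11.1416

11.1416


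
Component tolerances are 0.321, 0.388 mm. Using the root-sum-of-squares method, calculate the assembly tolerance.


RSS = sqrt(0.321^2 + 0.388^2)
= sqrt(0.253585)
= 0.5036

0.5036


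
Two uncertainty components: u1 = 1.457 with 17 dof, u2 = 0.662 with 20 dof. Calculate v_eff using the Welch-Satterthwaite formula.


uc = sqrt(u1^2 + u2^2) = sqrt(1.457^2 + 0.662^2) = 1.6003415
v_eff = uc^4 / (u1^4/v1 + u2^4/v2)
= 1.6003415^4 / (1.457^4/17 + 0.662^4/20)
= 6.5591969 / 0.27469041
v_eff = 23.8785

23.8785


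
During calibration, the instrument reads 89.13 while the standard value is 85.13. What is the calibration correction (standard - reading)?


Correction = standard - reading
= 85.13 - 89.13
= -4.0000

-4.0000


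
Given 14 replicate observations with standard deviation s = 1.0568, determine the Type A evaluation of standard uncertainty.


u_A = s / sqrt(n)
u_A = 1.0568 / sqrt(14)
u_A = 1.0568 / 3.7416574
u_A = 0.2824

0.2824


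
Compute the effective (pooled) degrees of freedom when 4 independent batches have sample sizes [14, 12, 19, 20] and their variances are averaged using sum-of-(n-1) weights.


nu = sum_i (n_i - 1)
nu = ((14 - 1) + (12 - 1) + (19 - 1) + (20 - 1))
nu = 13 + 11 + 18 + 19
nu = 61

61


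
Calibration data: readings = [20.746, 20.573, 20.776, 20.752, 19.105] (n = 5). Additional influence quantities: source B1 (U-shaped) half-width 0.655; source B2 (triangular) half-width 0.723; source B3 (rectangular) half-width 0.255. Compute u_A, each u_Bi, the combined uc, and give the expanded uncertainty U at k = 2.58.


mean = (20.746 + 20.573 + 20.776 + 20.752 + 19.105) / 5 = 20.3904
s = sqrt(sum((x - mean)^2)/(n-1)) = 0.72309909
u_A = s / sqrt(n) = 0.72309909 / sqrt(5) = 0.32337974
u_B1 = 0.655 / sqrt(2) = 0.46315494
u_B2 = 0.723 / sqrt(6) = 0.29516351
u_B3 = 0.255 / sqrt(3) = 0.14722432
uc = sqrt(0.32337974^2 + 0.46315494^2 + 0.29516351^2 + 0.14722432^2) = 0.65412801
U = k * uc = 2.58 * 0.65412801
U = 1.6877

1.6877


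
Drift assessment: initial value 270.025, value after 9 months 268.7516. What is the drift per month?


rate = (v2 - v1) / months
= (268.7516 - 270.025) / 9
= -1.2734 / 9
= -0.1415

-0.1415


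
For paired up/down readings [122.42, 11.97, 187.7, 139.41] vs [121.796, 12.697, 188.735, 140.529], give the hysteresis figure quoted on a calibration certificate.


|122.42 - 121.796| = 0.6240
|11.97 - 12.697| = 0.7270
|187.7 - 188.735| = 1.0350
|139.41 - 140.529| = 1.1190
hysteresis = max(diffs) = 1.1190

1.1190


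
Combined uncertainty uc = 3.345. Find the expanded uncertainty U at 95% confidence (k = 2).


U = k * uc
U = 2 * 3.345
U = 6.6900

6.6900


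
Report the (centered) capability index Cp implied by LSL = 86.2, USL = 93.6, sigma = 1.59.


Cp = (USL - LSL) / (6 * sigma)
= (93.6 - 86.2) / (6 * 1.59)
= 7.4000 / 9.5400
= 0.7757

0.7757


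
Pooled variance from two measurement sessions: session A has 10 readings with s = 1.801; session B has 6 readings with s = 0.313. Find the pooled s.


s_p = sqrt(((n1-1)*s1^2 + (n2-1)*s2^2) / (n1+n2-2))
numerator = (10-1)*1.801^2 + (6-1)*0.313^2 = 29.192409 + 0.489845 = 29.682254
denominator = 10 + 6 - 2 = 14
s_p^2 = 29.682254 / 14 = 2.120161
s_p = sqrt(2.120161) = 1.4561

1.4561


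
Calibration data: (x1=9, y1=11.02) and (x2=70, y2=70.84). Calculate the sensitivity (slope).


slope = (y2 - y1) / (x2 - x1)
= (70.84 - 11.02) / (70 - 9)
= 59.8200 / 61
= 0.9807

0.9807


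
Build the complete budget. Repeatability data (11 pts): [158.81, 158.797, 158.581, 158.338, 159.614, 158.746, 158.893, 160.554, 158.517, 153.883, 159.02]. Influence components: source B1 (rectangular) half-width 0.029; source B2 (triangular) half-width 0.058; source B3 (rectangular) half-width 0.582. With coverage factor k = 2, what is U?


mean = (158.81 + 158.797 + 158.581 + 158.338 + 159.614 + 158.746 + 158.893 + 160.554 + 158.517 + 153.883 + 159.02) / 11 = 158.523
s = sqrt(sum((x - mean)^2)/(n-1)) = 1.6575147
u_A = s / sqrt(n) = 1.6575147 / sqrt(11) = 0.49975949
u_B1 = 0.029 / sqrt(3) = 0.016743158
u_B2 = 0.058 / sqrt(6) = 0.023678401
u_B3 = 0.582 / sqrt(3) = 0.33601786
uc = sqrt(0.49975949^2 + 0.016743158^2 + 0.023678401^2 + 0.33601786^2) = 0.6029167
U = k * uc = 2 * 0.6029167
U = 1.2058

1.2058


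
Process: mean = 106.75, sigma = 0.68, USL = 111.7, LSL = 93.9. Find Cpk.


Cpu = (USL - mean) / (3*sigma) = (111.7 - 106.75) / (3*0.68) = 2.4265
Cpl = (mean - LSL) / (3*sigma) = (106.75 - 93.9) / (3*0.68) = 6.2990
Cpk = min(Cpu, Cpl) = 2.4265

2.4265


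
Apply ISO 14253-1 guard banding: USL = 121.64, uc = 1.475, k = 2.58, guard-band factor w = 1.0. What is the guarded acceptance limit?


U = k * uc = 2.58 * 1.475 = 3.8055
guard band g = w * U = 1.0 * 3.8055 = 3.8055
AL = USL - g = 121.64 - 3.8055
AL = 117.8345

117.8345


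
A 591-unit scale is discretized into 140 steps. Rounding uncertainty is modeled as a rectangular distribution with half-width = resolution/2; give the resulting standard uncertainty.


resolution = range / divisions
resolution = 591 / 140 = 4.2214286
u_res = resolution / (2*sqrt(3))
u_res = 4.2214286 / 3.4641016
u_res = 1.2186

1.2186


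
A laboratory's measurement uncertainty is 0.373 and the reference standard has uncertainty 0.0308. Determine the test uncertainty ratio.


TUR = u_lab / u_ref
= 0.373 / 0.0308
= 12.1104

12.1104


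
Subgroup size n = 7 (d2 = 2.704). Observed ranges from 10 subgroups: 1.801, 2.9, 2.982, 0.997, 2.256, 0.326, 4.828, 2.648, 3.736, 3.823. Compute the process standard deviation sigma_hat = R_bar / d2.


R_bar = (1.801 + 2.9 + 2.982 + 0.997 + 2.256 + 0.326 + 4.828 + 2.648 + 3.736 + 3.823) / 10
R_bar = 26.297 / 10 = 2.6297
sigma_hat = R_bar / d2 = 2.6297 / 2.704 = 0.9725

0.9725


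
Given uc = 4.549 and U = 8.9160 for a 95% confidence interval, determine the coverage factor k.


k = U / uc
k = 8.9160 / 4.549
k = 1.96

1.96


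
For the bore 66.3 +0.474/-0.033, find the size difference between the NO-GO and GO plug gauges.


GO = nominal - lower_tol (smallest hole = maximum material condition)
GO = 66.3 - 0.033 = 66.267
NO-GO = nominal + upper_tol (largest hole = least material condition)
NO-GO = 66.3 + 0.474 = 66.774
spread = NO-GO - GO = 66.774 - 66.267 = 0.5070

0.5070


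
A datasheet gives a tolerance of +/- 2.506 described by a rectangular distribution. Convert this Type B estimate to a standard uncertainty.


u_B = half_width / sqrt(3)
u_B = 2.506 / 1.7320508
u_B = 1.4468

1.4468


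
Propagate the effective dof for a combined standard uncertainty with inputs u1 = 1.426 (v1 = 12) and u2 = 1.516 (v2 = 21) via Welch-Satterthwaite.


uc = sqrt(u1^2 + u2^2) = sqrt(1.426^2 + 1.516^2) = 2.0812813
v_eff = uc^4 / (u1^4/v1 + u2^4/v2)
= 2.0812813^4 / (1.426^4/12 + 1.516^4/21)
= 18.763901 / 0.59610827
v_eff = 31.4773

31.4773


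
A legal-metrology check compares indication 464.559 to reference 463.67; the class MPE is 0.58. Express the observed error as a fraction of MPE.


e = indication - reference = 464.559 - 463.67 = 0.8890
|e| = 0.8890
ratio = |e| / MPE = 0.8890 / 0.58
ratio = 1.5328

1.5328


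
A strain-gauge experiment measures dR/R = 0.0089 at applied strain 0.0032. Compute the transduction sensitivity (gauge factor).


GF = (dR/R) / epsilon
= 0.0089 / 0.0032
= 2.7812

2.7812


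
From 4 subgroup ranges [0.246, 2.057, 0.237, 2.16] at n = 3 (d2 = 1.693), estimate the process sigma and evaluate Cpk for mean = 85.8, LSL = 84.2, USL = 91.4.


R_bar = (0.246 + 2.057 + 0.237 + 2.16) / 4 = 1.175
sigma = R_bar / d2 = 1.175 / 1.693 = 0.69403426
Cp = (USL - LSL)/(6*sigma) = (91.4 - 84.2)/(6*0.69403426) = 1.7290
Cpu = (91.4 - 85.8)/(3*0.69403426) = 2.6896
Cpl = (85.8 - 84.2)/(3*0.69403426) = 0.7685
Cpk = min(Cpu, Cpl) = 0.7685

0.7685


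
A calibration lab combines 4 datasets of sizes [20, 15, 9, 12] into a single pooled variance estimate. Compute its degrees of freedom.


nu = sum_i (n_i - 1)
nu = ((20 - 1) + (15 - 1) + (9 - 1) + (12 - 1))
nu = 19 + 14 + 8 + 11
nu = 52

52


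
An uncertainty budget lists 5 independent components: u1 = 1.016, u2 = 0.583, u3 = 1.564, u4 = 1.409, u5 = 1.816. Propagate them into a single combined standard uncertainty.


uc = sqrt(1.016^2 + 0.583^2 + 1.564^2 + 1.409^2 + 1.816^2)
uc = sqrt(9.101378)
uc = 3.0168

3.0168


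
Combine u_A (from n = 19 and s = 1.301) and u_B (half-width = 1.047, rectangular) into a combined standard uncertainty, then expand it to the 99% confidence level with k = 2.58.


u_A = s / sqrt(n) = 1.301 / sqrt(19) = 0.29846987
u_B = half_width / sqrt(3) = 1.047 / sqrt(3) = 0.60448573
uc = sqrt(u_A^2 + u_B^2) = sqrt(0.29846987^2 + 0.60448573^2) = 0.6741567
U = k * uc = 2.58 * 0.6741567
U = 1.7393

1.7393


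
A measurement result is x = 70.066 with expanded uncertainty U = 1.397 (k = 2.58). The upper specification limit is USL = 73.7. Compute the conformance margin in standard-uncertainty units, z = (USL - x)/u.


u = U / k = 1.397 / 2.58 = 0.54147287
margin = |USL - x| = |73.7 - 70.066| = 3.634
z = margin / u = 3.634 / 0.54147287
z = 6.7113

6.7113


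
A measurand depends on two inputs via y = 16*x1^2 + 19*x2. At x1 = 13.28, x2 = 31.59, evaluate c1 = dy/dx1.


y = 16*x1^2 + 19*x2
dy/dx1 = 2*16*x1
Evaluate at x1 = 13.28: c1 = 32 * 13.28
c1 = 424.9600

424.9600


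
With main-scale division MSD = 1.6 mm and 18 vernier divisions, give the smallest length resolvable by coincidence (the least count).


LC = MSD / n_div
= 1.6 / 18
= 0.0889

0.0889


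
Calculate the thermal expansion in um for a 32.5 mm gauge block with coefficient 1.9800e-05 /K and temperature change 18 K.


dL = L * alpha * dT
= 32.5 * 1.9800e-05 * 18
= 0.0115830 mm
dL_um = 0.0115830 * 1000 = 11.5830 um

11.5830


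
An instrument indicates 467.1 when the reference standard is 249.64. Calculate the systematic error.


Systematic error = measured - true
= 467.1 - 249.64
= 217.4600

217.4600


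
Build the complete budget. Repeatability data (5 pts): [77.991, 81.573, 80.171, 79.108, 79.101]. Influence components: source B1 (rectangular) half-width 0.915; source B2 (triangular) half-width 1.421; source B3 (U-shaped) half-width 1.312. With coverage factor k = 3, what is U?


mean = (77.991 + 81.573 + 80.171 + 79.108 + 79.101) / 5 = 79.5888
s = sqrt(sum((x - mean)^2)/(n-1)) = 1.3507488
u_A = s / sqrt(n) = 1.3507488 / sqrt(5) = 0.60407323
u_B1 = 0.915 / sqrt(3) = 0.5282755
u_B2 = 1.421 / sqrt(6) = 0.58012082
u_B3 = 1.312 / sqrt(2) = 0.9277241
uc = sqrt(0.60407323^2 + 0.5282755^2 + 0.58012082^2 + 0.9277241^2) = 1.3569052
U = k * uc = 3 * 1.3569052
U = 4.0707

4.0707


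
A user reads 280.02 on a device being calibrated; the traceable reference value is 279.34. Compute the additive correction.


Correction = standard - reading
= 279.34 - 280.02
= -0.6800

-0.6800


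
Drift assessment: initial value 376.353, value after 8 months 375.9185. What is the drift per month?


rate = (v2 - v1) / months
= (375.9185 - 376.353) / 8
= -0.4345 / 8
= -0.0543

-0.0543


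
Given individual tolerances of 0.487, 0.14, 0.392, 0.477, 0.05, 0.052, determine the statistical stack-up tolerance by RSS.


RSS = sqrt(0.487^2 + 0.14^2 + 0.392^2 + 0.477^2 + 0.05^2 + 0.052^2)
= sqrt(0.643166)
= 0.8020

0.8020


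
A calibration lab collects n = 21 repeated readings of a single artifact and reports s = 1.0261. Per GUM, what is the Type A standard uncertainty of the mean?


u_A = s / sqrt(n)
u_A = 1.0261 / sqrt(21)
u_A = 1.0261 / 4.5825757
u_A = 0.2239

0.2239


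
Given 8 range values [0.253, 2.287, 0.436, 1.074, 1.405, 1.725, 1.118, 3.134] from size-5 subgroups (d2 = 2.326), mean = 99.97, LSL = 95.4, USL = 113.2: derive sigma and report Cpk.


R_bar = (0.253 + 2.287 + 0.436 + 1.074 + 1.405 + 1.725 + 1.118 + 3.134) / 8 = 1.429
sigma = R_bar / d2 = 1.429 / 2.326 = 0.61435942
Cp = (USL - LSL)/(6*sigma) = (113.2 - 95.4)/(6*0.61435942) = 4.8289
Cpu = (113.2 - 99.97)/(3*0.61435942) = 7.1782
Cpl = (99.97 - 95.4)/(3*0.61435942) = 2.4795
Cpk = min(Cpu, Cpl) = 2.4795

2.4795


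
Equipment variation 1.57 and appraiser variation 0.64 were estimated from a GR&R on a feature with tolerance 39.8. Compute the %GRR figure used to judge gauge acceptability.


GRR = sqrt(EV^2 + AV^2) = sqrt(1.57^2 + 0.64^2) = 1.695435
%GRR = GRR / tol * 100 = 1.695435 / 39.8 * 100
%GRR = 4.2599

4.2599


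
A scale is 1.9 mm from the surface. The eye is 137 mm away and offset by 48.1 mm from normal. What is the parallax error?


error = h * offset / d
= 1.9 * 48.1 / 137
= 0.6671

0.6671


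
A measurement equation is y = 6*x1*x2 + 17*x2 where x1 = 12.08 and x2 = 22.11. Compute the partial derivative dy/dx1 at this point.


y = 6*x1*x2 + 17*x2
dy/dx1 = 6*x2
Evaluate at x2 = 22.11: c1 = 6 * 22.11
c1 = 132.6600

132.6600


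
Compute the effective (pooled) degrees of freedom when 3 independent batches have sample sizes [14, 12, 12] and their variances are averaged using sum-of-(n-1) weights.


nu = sum_i (n_i - 1)
nu = ((14 - 1) + (12 - 1) + (12 - 1))
nu = 13 + 11 + 11
nu = 35

35


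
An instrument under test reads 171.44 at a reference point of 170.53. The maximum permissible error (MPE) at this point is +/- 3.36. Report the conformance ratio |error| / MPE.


e = indication - reference = 171.44 - 170.53 = 0.9100
|e| = 0.9100
ratio = |e| / MPE = 0.9100 / 3.36
ratio = 0.2708

0.2708


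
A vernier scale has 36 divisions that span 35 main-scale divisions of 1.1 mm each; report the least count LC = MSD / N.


LC = MSD / n_div
= 1.1 / 36
= 0.0306

0.0306


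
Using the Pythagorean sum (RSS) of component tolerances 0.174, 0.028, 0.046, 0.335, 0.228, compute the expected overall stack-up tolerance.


RSS = sqrt(0.174^2 + 0.028^2 + 0.046^2 + 0.335^2 + 0.228^2)
= sqrt(0.197385)
= 0.4443

0.4443


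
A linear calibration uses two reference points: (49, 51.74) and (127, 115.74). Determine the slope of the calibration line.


slope = (y2 - y1) / (x2 - x1)
= (115.74 - 51.74) / (127 - 49)
= 64.0000 / 78
= 0.8205

0.8205


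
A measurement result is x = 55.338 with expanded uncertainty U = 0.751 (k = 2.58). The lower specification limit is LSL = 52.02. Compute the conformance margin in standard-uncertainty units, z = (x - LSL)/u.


u = U / k = 0.751 / 2.58 = 0.29108527
margin = |LSL - x| = |52.02 - 55.338| = 3.318
z = margin / u = 3.318 / 0.29108527
z = 11.3987

11.3987


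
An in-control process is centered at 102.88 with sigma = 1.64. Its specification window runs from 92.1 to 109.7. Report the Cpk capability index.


Cpu = (USL - mean) / (3*sigma) = (109.7 - 102.88) / (3*1.64) = 1.3862
Cpl = (mean - LSL) / (3*sigma) = (102.88 - 92.1) / (3*1.64) = 2.1911
Cpk = min(Cpu, Cpl) = 1.3862

1.3862


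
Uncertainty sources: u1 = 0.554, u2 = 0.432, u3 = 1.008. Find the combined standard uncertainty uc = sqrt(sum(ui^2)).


uc = sqrt(0.554^2 + 0.432^2 + 1.008^2)
uc = sqrt(1.509604)
uc = 1.2287

1.2287


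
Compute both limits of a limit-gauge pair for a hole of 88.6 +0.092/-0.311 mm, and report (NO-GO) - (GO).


GO = nominal - lower_tol (smallest hole = maximum material condition)
GO = 88.6 - 0.311 = 88.289
NO-GO = nominal + upper_tol (largest hole = least material condition)
NO-GO = 88.6 + 0.092 = 88.692
spread = NO-GO - GO = 88.692 - 88.289 = 0.4030

0.4030


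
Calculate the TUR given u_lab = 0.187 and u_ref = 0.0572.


TUR = u_lab / u_ref
= 0.187 / 0.0572
= 3.2692

3.2692


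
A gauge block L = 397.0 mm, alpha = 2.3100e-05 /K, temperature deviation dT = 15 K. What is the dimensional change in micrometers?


dL = L * alpha * dT
= 397.0 * 2.3100e-05 * 15
= 0.1375605 mm
dL_um = 0.1375605 * 1000 = 137.5605 um

137.5605


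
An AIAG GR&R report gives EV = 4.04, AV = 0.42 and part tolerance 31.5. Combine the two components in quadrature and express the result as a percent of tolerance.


GRR = sqrt(EV^2 + AV^2) = sqrt(4.04^2 + 0.42^2) = 4.061773
%GRR = GRR / tol * 100 = 4.061773 / 31.5 * 100
%GRR = 12.8945

12.8945


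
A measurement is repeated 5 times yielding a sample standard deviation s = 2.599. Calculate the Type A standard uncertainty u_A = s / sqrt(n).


u_A = s / sqrt(n)
u_A = 2.599 / sqrt(5)
u_A = 2.599 / 2.236068
u_A = 1.1623

1.1623


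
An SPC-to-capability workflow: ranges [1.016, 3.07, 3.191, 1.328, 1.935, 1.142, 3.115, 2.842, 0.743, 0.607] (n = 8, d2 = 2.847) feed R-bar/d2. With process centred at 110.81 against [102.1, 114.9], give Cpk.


R_bar = (1.016 + 3.07 + 3.191 + 1.328 + 1.935 + 1.142 + 3.115 + 2.842 + 0.743 + 0.607) / 10 = 1.8989
sigma = R_bar / d2 = 1.8989 / 2.847 = 0.66698279
Cp = (USL - LSL)/(6*sigma) = (114.9 - 102.1)/(6*0.66698279) = 3.1985
Cpu = (114.9 - 110.81)/(3*0.66698279) = 2.0440
Cpl = (110.81 - 102.1)/(3*0.66698279) = 4.3529
Cpk = min(Cpu, Cpl) = 2.0440

2.0440


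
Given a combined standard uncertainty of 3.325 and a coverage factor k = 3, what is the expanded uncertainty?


U = k * uc
U = 3 * 3.325
U = 9.9750

9.9750


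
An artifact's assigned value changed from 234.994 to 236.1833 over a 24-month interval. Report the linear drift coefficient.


rate = (v2 - v1) / months
= (236.1833 - 234.994) / 24
= 1.1893 / 24
= 0.0496

0.0496


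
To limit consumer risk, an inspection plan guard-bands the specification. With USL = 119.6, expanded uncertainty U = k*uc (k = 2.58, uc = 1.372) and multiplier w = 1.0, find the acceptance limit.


U = k * uc = 2.58 * 1.372 = 3.53976
guard band g = w * U = 1.0 * 3.53976 = 3.53976
AL = USL - g = 119.6 - 3.53976
AL = 116.0602

116.0602


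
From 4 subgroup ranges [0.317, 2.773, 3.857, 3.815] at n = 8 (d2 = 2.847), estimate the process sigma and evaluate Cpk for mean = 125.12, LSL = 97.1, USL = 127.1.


R_bar = (0.317 + 2.773 + 3.857 + 3.815) / 4 = 2.6905
sigma = R_bar / d2 = 2.6905 / 2.847 = 0.94502986
Cp = (USL - LSL)/(6*sigma) = (127.1 - 97.1)/(6*0.94502986) = 5.2908
Cpu = (127.1 - 125.12)/(3*0.94502986) = 0.6984
Cpl = (125.12 - 97.1)/(3*0.94502986) = 9.8833
Cpk = min(Cpu, Cpl) = 0.6984

0.6984


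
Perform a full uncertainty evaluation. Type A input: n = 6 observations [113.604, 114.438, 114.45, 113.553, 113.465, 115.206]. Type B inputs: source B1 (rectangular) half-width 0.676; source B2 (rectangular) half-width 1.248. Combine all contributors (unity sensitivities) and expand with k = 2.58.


mean = (113.604 + 114.438 + 114.45 + 113.553 + 113.465 + 115.206) / 6 = 114.1193333
s = sqrt(sum((x - mean)^2)/(n-1)) = 0.69371281
u_A = s / sqrt(n) = 0.69371281 / sqrt(6) = 0.28320707
u_B1 = 0.676 / sqrt(3) = 0.39028878
u_B2 = 1.248 / sqrt(3) = 0.72053314
uc = sqrt(0.28320707^2 + 0.39028878^2 + 0.72053314^2) = 0.8670061
U = k * uc = 2.58 * 0.8670061
U = 2.2369

2.2369


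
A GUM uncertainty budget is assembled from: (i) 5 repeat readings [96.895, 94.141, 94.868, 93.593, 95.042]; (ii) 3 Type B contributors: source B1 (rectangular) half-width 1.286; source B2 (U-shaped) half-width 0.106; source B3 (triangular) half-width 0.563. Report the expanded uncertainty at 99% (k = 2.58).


mean = (96.895 + 94.141 + 94.868 + 93.593 + 95.042) / 5 = 94.9078
s = sqrt(sum((x - mean)^2)/(n-1)) = 1.2535189
u_A = s / sqrt(n) = 1.2535189 / sqrt(5) = 0.56059069
u_B1 = 1.286 / sqrt(3) = 0.74247245
u_B2 = 0.106 / sqrt(2) = 0.074953319
u_B3 = 0.563 / sqrt(6) = 0.22984379
uc = sqrt(0.56059069^2 + 0.74247245^2 + 0.074953319^2 + 0.22984379^2) = 0.96123537
U = k * uc = 2.58 * 0.96123537
U = 2.4800

2.4800


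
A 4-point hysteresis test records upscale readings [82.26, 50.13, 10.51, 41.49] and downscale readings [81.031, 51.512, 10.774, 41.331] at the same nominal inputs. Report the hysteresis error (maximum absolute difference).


|82.26 - 81.031| = 1.2290
|50.13 - 51.512| = 1.3820
|10.51 - 10.774| = 0.2640
|41.49 - 41.331| = 0.1590
hysteresis = max(diffs) = 1.3820

1.3820


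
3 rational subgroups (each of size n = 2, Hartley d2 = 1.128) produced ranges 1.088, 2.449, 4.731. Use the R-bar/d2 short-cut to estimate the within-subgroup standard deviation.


R_bar = (1.088 + 2.449 + 4.731) / 3
R_bar = 8.268 / 3 = 2.756
sigma_hat = R_bar / d2 = 2.756 / 1.128 = 2.4433

2.4433


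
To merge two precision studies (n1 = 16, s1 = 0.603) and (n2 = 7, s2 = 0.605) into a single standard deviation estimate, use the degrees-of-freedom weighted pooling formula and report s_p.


s_p = sqrt(((n1-1)*s1^2 + (n2-1)*s2^2) / (n1+n2-2))
numerator = (16-1)*0.603^2 + (7-1)*0.605^2 = 5.454135 + 2.19615 = 7.650285
denominator = 16 + 7 - 2 = 21
s_p^2 = 7.650285 / 21 = 0.36429929
s_p = sqrt(0.36429929) = 0.6036

0.6036


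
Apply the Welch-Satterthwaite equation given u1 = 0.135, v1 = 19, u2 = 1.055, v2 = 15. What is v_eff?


uc = sqrt(u1^2 + u2^2) = sqrt(0.135^2 + 1.055^2) = 1.0636024
v_eff = uc^4 / (u1^4/v1 + u2^4/v2)
= 1.0636024^4 / (0.135^4/19 + 1.055^4/15)
= 1.2797267 / 0.082605792
v_eff = 15.4920

15.4920


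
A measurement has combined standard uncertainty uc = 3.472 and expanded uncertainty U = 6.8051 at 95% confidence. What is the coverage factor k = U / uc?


k = U / uc
k = 6.8051 / 3.472
k = 1.96

1.96


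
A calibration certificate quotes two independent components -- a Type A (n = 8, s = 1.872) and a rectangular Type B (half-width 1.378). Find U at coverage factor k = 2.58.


u_A = s / sqrt(n) = 1.872 / sqrt(8) = 0.66185195
u_B = half_width / sqrt(3) = 1.378 / sqrt(3) = 0.79558867
uc = sqrt(u_A^2 + u_B^2) = sqrt(0.66185195^2 + 0.79558867^2) = 1.0348958
U = k * uc = 2.58 * 1.0348958
U = 2.6700

2.6700


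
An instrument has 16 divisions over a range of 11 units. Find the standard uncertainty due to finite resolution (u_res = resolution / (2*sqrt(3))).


resolution = range / divisions
resolution = 11 / 16 = 0.6875
u_res = resolution / (2*sqrt(3))
u_res = 0.6875 / 3.4641016
u_res = 0.1985

0.1985


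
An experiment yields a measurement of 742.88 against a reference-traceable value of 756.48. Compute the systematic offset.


Systematic error = measured - true
= 742.88 - 756.48
= -13.6000

-13.6000


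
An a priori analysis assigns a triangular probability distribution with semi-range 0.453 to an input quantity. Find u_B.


u_B = half_width / sqrt(6)
u_B = 0.453 / 2.4494897
u_B = 0.1849

0.1849


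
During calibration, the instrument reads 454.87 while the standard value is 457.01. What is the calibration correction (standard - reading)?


Correction = standard - reading
= 457.01 - 454.87
= 2.1400

2.1400


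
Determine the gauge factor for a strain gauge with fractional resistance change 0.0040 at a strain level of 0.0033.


GF = (dR/R) / epsilon
= 0.0040 / 0.0033
= 1.2121

1.2121


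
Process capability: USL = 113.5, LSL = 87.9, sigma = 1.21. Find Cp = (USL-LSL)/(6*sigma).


Cp = (USL - LSL) / (6 * sigma)
= (113.5 - 87.9) / (6 * 1.21)
= 25.6000 / 7.2600
= 3.5262

3.5262


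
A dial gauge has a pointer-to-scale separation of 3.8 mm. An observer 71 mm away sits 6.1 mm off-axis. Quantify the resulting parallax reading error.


error = h * offset / d
= 3.8 * 6.1 / 71
= 0.3265

0.3265


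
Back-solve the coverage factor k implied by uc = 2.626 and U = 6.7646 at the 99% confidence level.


k = U / uc
k = 6.7646 / 2.626
k = 2.576

2.576


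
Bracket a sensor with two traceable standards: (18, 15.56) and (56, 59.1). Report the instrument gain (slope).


slope = (y2 - y1) / (x2 - x1)
= (59.1 - 15.56) / (56 - 18)
= 43.5400 / 38
= 1.1458

1.1458


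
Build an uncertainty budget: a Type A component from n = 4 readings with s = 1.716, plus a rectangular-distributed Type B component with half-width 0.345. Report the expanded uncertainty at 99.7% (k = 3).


u_A = s / sqrt(n) = 1.716 / sqrt(4) = 0.858
u_B = half_width / sqrt(3) = 0.345 / sqrt(3) = 0.19918584
uc = sqrt(u_A^2 + u_B^2) = sqrt(0.858^2 + 0.19918584^2) = 0.88081723
U = k * uc = 3 * 0.88081723
U = 2.6425

2.6425


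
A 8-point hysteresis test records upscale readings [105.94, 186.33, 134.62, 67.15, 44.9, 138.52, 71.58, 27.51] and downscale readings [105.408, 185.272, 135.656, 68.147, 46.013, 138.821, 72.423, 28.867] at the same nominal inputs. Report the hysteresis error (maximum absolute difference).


|105.94 - 105.408| = 0.5320
|186.33 - 185.272| = 1.0580
|134.62 - 135.656| = 1.0360
|67.15 - 68.147| = 0.9970
|44.9 - 46.013| = 1.1130
|138.52 - 138.821| = 0.3010
|71.58 - 72.423| = 0.8430
|27.51 - 28.867| = 1.3570
hysteresis = max(diffs) = 1.3570

1.3570


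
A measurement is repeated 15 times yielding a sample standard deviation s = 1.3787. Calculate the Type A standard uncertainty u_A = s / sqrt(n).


u_A = s / sqrt(n)
u_A = 1.3787 / sqrt(15)
u_A = 1.3787 / 3.8729833
u_A = 0.3560

0.3560


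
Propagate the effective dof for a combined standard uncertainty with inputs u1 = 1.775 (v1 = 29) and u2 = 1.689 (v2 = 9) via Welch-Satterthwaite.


uc = sqrt(u1^2 + u2^2) = sqrt(1.775^2 + 1.689^2) = 2.4501726
v_eff = uc^4 / (u1^4/v1 + u2^4/v2)
= 2.4501726^4 / (1.775^4/29 + 1.689^4/9)
= 36.04016 / 1.2465151
v_eff = 28.9127

28.9127


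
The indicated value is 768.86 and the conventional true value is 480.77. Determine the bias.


Systematic error = measured - true
= 768.86 - 480.77
= 288.0900

288.0900


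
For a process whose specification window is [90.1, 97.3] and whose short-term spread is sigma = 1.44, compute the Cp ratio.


Cp = (USL - LSL) / (6 * sigma)
= (97.3 - 90.1) / (6 * 1.44)
= 7.2000 / 8.6400
= 0.8333

0.8333


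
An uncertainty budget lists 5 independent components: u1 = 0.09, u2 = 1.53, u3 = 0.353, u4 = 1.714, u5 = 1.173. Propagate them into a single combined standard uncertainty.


uc = sqrt(0.09^2 + 1.53^2 + 0.353^2 + 1.714^2 + 1.173^2)
uc = sqrt(6.787334)
uc = 2.6053

2.6053


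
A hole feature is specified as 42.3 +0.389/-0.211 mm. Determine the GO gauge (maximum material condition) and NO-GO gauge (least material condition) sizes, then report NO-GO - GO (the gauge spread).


GO = nominal - lower_tol (smallest hole = maximum material condition)
GO = 42.3 - 0.211 = 42.089
NO-GO = nominal + upper_tol (largest hole = least material condition)
NO-GO = 42.3 + 0.389 = 42.689
spread = NO-GO - GO = 42.689 - 42.089 = 0.6000

0.6000


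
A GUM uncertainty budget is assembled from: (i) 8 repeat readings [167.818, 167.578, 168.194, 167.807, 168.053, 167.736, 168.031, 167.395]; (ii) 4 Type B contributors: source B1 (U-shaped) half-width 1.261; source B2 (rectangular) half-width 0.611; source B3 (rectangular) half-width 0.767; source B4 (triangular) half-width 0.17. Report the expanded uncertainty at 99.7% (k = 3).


mean = (167.818 + 167.578 + 168.194 + 167.807 + 168.053 + 167.736 + 168.031 + 167.395) / 8 = 167.8265
s = sqrt(sum((x - mean)^2)/(n-1)) = 0.26315829
u_A = s / sqrt(n) = 0.26315829 / sqrt(8) = 0.093040506
u_B1 = 1.261 / sqrt(2) = 0.89166165
u_B2 = 0.611 / sqrt(3) = 0.35276101
u_B3 = 0.767 / sqrt(3) = 0.44282766
u_B4 = 0.17 / sqrt(6) = 0.069402209
uc = sqrt(0.093040506^2 + 0.89166165^2 + 0.35276101^2 + 0.44282766^2 + 0.069402209^2) = 1.0625772
U = k * uc = 3 * 1.0625772
U = 3.1877

3.1877


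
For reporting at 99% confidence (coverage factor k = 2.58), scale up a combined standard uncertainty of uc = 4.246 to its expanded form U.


U = k * uc
U = 2.58 * 4.246
U = 10.9547

10.9547


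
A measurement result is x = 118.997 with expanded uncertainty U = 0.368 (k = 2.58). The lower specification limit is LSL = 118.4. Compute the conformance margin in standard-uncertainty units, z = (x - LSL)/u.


u = U / k = 0.368 / 2.58 = 0.14263566
margin = |LSL - x| = |118.4 - 118.997| = 0.597
z = margin / u = 0.597 / 0.14263566
z = 4.1855

4.1855


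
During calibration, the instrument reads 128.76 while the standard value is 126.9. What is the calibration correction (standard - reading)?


Correction = standard - reading
= 126.9 - 128.76
= -1.8600

-1.8600


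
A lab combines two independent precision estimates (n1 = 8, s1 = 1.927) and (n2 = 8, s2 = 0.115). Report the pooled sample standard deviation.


s_p = sqrt(((n1-1)*s1^2 + (n2-1)*s2^2) / (n1+n2-2))
numerator = (8-1)*1.927^2 + (8-1)*0.115^2 = 25.993303 + 0.092575 = 26.085878
denominator = 8 + 8 - 2 = 14
s_p^2 = 26.085878 / 14 = 1.863277
s_p = sqrt(1.863277) = 1.3650

1.3650


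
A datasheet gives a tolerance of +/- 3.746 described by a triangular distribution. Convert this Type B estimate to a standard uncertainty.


u_B = half_width / sqrt(6)
u_B = 3.746 / 2.4494897
u_B = 1.5293

1.5293


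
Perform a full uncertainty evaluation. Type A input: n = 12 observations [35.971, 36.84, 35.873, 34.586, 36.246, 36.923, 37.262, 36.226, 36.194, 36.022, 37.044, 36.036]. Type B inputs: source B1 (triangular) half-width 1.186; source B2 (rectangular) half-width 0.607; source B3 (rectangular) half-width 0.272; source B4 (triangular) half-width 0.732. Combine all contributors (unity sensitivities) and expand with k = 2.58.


mean = (35.971 + 36.84 + 35.873 + 34.586 + 36.246 + 36.923 + 37.262 + 36.226 + 36.194 + 36.022 + 37.044 + 36.036) / 12 = 36.26858333
s = sqrt(sum((x - mean)^2)/(n-1)) = 0.70979119
u_A = s / sqrt(n) = 0.70979119 / sqrt(12) = 0.20489907
u_B1 = 1.186 / sqrt(6) = 0.48418247
u_B2 = 0.607 / sqrt(3) = 0.35045161
u_B3 = 0.272 / sqrt(3) = 0.15703927
u_B4 = 0.732 / sqrt(6) = 0.29883775
uc = sqrt(0.20489907^2 + 0.48418247^2 + 0.35045161^2 + 0.15703927^2 + 0.29883775^2) = 0.71637836
U = k * uc = 2.58 * 0.71637836
U = 1.8483

1.8483


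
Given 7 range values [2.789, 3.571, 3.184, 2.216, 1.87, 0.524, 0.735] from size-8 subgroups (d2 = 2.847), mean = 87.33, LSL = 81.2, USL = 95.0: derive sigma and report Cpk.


R_bar = (2.789 + 3.571 + 3.184 + 2.216 + 1.87 + 0.524 + 0.735) / 7 = 2.127
sigma = R_bar / d2 = 2.127 / 2.847 = 0.74710221
Cp = (USL - LSL)/(6*sigma) = (95.0 - 81.2)/(6*0.74710221) = 3.0786
Cpu = (95.0 - 87.33)/(3*0.74710221) = 3.4221
Cpl = (87.33 - 81.2)/(3*0.74710221) = 2.7350
Cpk = min(Cpu, Cpl) = 2.7350

2.7350


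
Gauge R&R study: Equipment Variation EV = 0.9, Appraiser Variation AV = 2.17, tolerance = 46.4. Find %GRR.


GRR = sqrt(EV^2 + AV^2) = sqrt(0.9^2 + 2.17^2) = 2.3492339
%GRR = GRR / tol * 100 = 2.3492339 / 46.4 * 100
%GRR = 5.0630

5.0630


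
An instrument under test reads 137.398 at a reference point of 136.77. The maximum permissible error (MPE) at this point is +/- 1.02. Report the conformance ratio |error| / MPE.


e = indication - reference = 137.398 - 136.77 = 0.6280
|e| = 0.6280
ratio = |e| / MPE = 0.6280 / 1.02
ratio = 0.6157

0.6157


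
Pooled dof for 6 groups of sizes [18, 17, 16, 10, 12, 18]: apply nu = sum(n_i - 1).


nu = sum_i (n_i - 1)
nu = ((18 - 1) + (17 - 1) + (16 - 1) + (10 - 1) + (12 - 1) + (18 - 1))
nu = 17 + 16 + 15 + 9 + 11 + 17
nu = 85

85


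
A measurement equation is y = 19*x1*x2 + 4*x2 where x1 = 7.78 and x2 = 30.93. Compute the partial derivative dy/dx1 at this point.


y = 19*x1*x2 + 4*x2
dy/dx1 = 19*x2
Evaluate at x2 = 30.93: c1 = 19 * 30.93
c1 = 587.6700

587.6700


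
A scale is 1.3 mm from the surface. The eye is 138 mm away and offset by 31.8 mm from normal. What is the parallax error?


error = h * offset / d
= 1.3 * 31.8 / 138
= 0.2996

0.2996


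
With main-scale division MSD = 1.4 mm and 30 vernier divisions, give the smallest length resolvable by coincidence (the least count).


LC = MSD / n_div
= 1.4 / 30
= 0.0467

0.0467


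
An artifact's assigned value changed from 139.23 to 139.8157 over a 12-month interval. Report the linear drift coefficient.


rate = (v2 - v1) / months
= (139.8157 - 139.23) / 12
= 0.5857 / 12
= 0.0488

0.0488


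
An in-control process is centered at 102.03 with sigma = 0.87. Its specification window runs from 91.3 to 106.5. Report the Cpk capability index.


Cpu = (USL - mean) / (3*sigma) = (106.5 - 102.03) / (3*0.87) = 1.7126
Cpl = (mean - LSL) / (3*sigma) = (102.03 - 91.3) / (3*0.87) = 4.1111
Cpk = min(Cpu, Cpl) = 1.7126

1.7126


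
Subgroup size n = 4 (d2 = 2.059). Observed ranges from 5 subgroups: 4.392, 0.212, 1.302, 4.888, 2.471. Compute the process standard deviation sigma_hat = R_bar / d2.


R_bar = (4.392 + 0.212 + 1.302 + 4.888 + 2.471) / 5
R_bar = 13.265 / 5 = 2.653
sigma_hat = R_bar / d2 = 2.653 / 2.059 = 1.2885

1.2885


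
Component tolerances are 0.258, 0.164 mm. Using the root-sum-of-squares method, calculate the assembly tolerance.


RSS = sqrt(0.258^2 + 0.164^2)
= sqrt(0.09346)
= 0.3057

0.3057


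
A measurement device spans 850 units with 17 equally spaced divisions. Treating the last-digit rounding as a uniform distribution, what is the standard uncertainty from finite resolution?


resolution = range / divisions
resolution = 850 / 17 = 50
u_res = resolution / (2*sqrt(3))
u_res = 50 / 3.4641016
u_res = 14.4338

14.4338


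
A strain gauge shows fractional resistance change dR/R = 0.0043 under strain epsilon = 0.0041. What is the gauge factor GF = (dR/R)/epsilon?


GF = (dR/R) / epsilon
= 0.0043 / 0.0041
= 1.0488

1.0488


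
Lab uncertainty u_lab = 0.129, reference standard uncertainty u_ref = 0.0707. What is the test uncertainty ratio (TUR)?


TUR = u_lab / u_ref
= 0.129 / 0.0707
= 1.8246

1.8246


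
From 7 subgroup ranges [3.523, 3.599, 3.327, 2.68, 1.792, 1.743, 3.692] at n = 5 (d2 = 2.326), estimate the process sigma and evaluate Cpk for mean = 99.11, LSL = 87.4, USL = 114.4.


R_bar = (3.523 + 3.599 + 3.327 + 2.68 + 1.792 + 1.743 + 3.692) / 7 = 2.908
sigma = R_bar / d2 = 2.908 / 2.326 = 1.250215
Cp = (USL - LSL)/(6*sigma) = (114.4 - 87.4)/(6*1.250215) = 3.5994
Cpu = (114.4 - 99.11)/(3*1.250215) = 4.0766
Cpl = (99.11 - 87.4)/(3*1.250215) = 3.1221
Cpk = min(Cpu, Cpl) = 3.1221

3.1221


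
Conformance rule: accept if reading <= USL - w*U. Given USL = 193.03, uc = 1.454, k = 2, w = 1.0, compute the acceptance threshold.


U = k * uc = 2 * 1.454 = 2.908
guard band g = w * U = 1.0 * 2.908 = 2.908
AL = USL - g = 193.03 - 2.908
AL = 190.1220

190.1220


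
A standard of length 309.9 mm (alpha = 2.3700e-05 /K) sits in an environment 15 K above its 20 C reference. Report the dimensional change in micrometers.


dL = L * alpha * dT
= 309.9 * 2.3700e-05 * 15
= 0.1101694 mm
dL_um = 0.1101694 * 1000 = 110.1694 um

110.1694


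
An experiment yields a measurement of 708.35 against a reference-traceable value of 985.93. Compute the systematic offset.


Systematic error = measured - true
= 708.35 - 985.93
= -277.5800

-277.5800


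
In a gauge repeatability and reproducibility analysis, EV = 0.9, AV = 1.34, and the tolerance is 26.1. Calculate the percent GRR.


GRR = sqrt(EV^2 + AV^2) = sqrt(0.9^2 + 1.34^2) = 1.6141871
%GRR = GRR / tol * 100 = 1.6141871 / 26.1 * 100
%GRR = 6.1846

6.1846


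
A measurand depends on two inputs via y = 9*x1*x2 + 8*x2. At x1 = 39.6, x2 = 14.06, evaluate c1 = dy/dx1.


y = 9*x1*x2 + 8*x2
dy/dx1 = 9*x2
Evaluate at x2 = 14.06: c1 = 9 * 14.06
c1 = 126.5400

126.5400


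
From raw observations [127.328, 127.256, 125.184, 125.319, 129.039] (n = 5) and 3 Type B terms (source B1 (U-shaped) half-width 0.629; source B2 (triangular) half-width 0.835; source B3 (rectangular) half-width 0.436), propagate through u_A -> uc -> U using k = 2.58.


mean = (127.328 + 127.256 + 125.184 + 125.319 + 129.039) / 5 = 126.8252
s = sqrt(sum((x - mean)^2)/(n-1)) = 1.6047962
u_A = s / sqrt(n) = 1.6047962 / sqrt(5) = 0.71768668
u_B1 = 0.629 / sqrt(2) = 0.44477017
u_B2 = 0.835 / sqrt(6) = 0.34088732
u_B3 = 0.436 / sqrt(3) = 0.25172472
uc = sqrt(0.71768668^2 + 0.44477017^2 + 0.34088732^2 + 0.25172472^2) = 0.94470322
U = k * uc = 2.58 * 0.94470322
U = 2.4373

2.4373
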